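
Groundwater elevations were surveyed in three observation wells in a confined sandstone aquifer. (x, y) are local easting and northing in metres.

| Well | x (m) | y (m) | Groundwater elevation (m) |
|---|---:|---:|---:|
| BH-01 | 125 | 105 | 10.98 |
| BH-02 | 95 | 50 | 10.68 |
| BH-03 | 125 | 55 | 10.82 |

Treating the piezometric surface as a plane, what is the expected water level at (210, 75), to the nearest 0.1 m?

11.2 m

Differences from BH-01: to BH-02 (Δx, Δy, Δh) = (-30, -55, -0.30); to BH-03 = (0, -50, -0.16).
Determinant of the coordinate differences = (-30)·(-50) − 0·(-55) = 1500.
∂h/∂x = [(-0.30)·(-50) − (-0.16)·(-55)] / 1500 = +0.004133
∂h/∂y = [(-30)·(-0.16) − 0·(-0.30)] / 1500 = +0.003200
h(210, 75) = 10.98 + (+0.004133)·(85) + (+0.003200)·(-30) = 10.98 +0.351 -0.096 = 11.235 m.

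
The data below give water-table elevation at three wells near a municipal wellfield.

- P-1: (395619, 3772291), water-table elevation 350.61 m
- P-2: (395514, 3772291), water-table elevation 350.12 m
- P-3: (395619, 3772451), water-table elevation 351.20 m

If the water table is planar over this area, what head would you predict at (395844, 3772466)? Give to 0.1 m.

∂h/∂x = (350.12 − 350.61) / (395514 − 395619) = +0.004667
∂h/∂y = (351.20 − 350.61) / (3772451 − 3772291) = +0.003687
h(395844, 3772466) = 350.61 + (+0.004667)·(225) + (+0.003687)·(175) = 350.61 +1.050 +0.645 = 352.305 m.

352.3 m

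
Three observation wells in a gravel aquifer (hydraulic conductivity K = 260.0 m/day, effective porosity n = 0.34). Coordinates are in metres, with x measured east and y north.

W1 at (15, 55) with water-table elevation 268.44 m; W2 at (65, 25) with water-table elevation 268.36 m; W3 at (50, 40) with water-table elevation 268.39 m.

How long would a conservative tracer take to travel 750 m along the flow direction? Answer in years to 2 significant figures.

1.9 years

Taking W1 as reference: W2−W1 = (50, -30, -0.08); W3−W1 = (35, -15, -0.05).
Solve a·Δx + b·Δy = Δh: det = 50·(-15) − 35·(-30) = 300.
∂h/∂x = [(-0.08)·(-15) − (-0.05)·(-30)] / 300 = -0.001000
∂h/∂y = [50·(-0.05) − 35·(-0.08)] / 300 = +0.0010000
|∇h| = √(-0.001000² + 0.0010000²) = 0.001414
Seepage velocity v = K·i/n = 260.0 × 0.001414 / 0.34 = 1.081 m/day.
t = 750 / 1.081 = 693.8 days = 1.9 years.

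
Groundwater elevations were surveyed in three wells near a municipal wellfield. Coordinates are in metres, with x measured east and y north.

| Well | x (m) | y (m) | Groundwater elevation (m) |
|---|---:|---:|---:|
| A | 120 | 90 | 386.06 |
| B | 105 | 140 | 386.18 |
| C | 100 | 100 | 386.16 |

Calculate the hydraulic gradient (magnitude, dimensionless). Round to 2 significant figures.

0.0046

Taking A as reference: B−A = (-15, 50, +0.12); C−A = (-20, 10, +0.10).
Solve a·Δx + b·Δy = Δh: det = (-15)·10 − (-20)·50 = 850.
∂h/∂x = [(+0.12)·10 − (+0.10)·50] / 850 = -0.004471
∂h/∂y = [(-15)·(+0.10) − (-20)·(+0.12)] / 850 = +0.001059
|∇h| = √(-0.004471² + 0.001059²) = 0.004595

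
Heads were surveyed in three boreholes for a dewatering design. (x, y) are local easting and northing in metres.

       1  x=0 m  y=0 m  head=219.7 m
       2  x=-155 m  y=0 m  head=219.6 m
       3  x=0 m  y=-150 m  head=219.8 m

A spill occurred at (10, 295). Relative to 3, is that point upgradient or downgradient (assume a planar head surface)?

downgradient

∂h/∂x = (219.6 − 219.7) / (-155 − 0) = +0.0006452
∂h/∂y = (219.8 − 219.7) / (-150 − 0) = -0.0006667
Head at (10, 295) = 219.7 + (+0.0006452)·(10) + (-0.0006667)·(295) = 219.51 m.
That is lower than the 219.8 m at 3, so the point is downgradient.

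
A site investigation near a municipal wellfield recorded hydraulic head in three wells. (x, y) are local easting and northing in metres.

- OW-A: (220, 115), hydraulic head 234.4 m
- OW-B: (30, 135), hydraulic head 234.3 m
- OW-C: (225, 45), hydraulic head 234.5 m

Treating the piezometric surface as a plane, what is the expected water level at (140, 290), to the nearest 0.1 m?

Differences from OW-A: to OW-B (Δx, Δy, Δh) = (-190, 20, -0.1); to OW-C = (5, -70, +0.1).
Determinant of the coordinate differences = (-190)·(-70) − 5·20 = 13200.
∂h/∂x = [(-0.1)·(-70) − (+0.1)·20] / 13200 = +0.0003788
∂h/∂y = [(-190)·(+0.1) − 5·(-0.1)] / 13200 = -0.001402
h(140, 290) = 234.4 + (+0.0003788)·(-80) + (-0.001402)·(175) = 234.4 -0.030 -0.245 = 234.124 m.

234.1 m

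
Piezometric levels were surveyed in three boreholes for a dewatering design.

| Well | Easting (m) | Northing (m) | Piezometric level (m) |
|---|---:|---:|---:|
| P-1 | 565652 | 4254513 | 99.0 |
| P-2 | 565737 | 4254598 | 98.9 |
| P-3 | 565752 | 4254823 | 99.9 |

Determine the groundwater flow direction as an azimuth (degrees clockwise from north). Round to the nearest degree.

129°

Taking P-1 as reference: P-2−P-1 = (85, 85, -0.1); P-3−P-1 = (100, 310, +0.9).
Determinant of the coordinate differences = 85·310 − 100·85 = 17850.
∂h/∂x = [(-0.1)·310 − (+0.9)·85] / 17850 = -0.006022
∂h/∂y = [85·(+0.9) − 100·(-0.1)] / 17850 = +0.004846
Flow direction (−∇h) has components (+0.006022 E, -0.004846 N).
Azimuth = atan2(E, N) = atan2(+0.006022, -0.004846) = 128.8° ≈ 129°.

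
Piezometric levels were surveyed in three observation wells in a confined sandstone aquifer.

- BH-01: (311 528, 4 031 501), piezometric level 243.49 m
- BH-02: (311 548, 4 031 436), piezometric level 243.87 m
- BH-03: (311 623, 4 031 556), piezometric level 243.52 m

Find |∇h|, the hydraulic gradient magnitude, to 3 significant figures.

0.00580

Taking BH-01 as reference: BH-02−BH-01 = (20, -65, +0.38); BH-03−BH-01 = (95, 55, +0.03).
Solve a·Δx + b·Δy = Δh: det = 20·55 − 95·(-65) = 7275.
∂h/∂x = [(+0.38)·55 − (+0.03)·(-65)] / 7275 = +0.003141
∂h/∂y = [20·(+0.03) − 95·(+0.38)] / 7275 = -0.004880
|∇h| = √(0.003141² + -0.004880²) = 0.005803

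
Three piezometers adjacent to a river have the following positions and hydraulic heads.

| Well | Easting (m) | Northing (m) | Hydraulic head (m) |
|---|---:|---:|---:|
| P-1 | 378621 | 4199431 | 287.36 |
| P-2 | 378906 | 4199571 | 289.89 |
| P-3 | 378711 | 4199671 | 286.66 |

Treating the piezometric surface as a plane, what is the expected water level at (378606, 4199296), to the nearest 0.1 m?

Differences from P-1: to P-2 (Δx, Δy, Δh) = (285, 140, +2.53); to P-3 = (90, 240, -0.70).
Solve a·Δx + b·Δy = Δh: det = 285·240 − 90·140 = 55800.
∂h/∂x = [(+2.53)·240 − (-0.70)·140] / 55800 = +0.01264
∂h/∂y = [285·(-0.70) − 90·(+2.53)] / 55800 = -0.007656
h(378606, 4199296) = 287.36 + (+0.01264)·(-15) + (-0.007656)·(-135) = 287.36 -0.190 +1.034 = 288.204 m.

288.2 m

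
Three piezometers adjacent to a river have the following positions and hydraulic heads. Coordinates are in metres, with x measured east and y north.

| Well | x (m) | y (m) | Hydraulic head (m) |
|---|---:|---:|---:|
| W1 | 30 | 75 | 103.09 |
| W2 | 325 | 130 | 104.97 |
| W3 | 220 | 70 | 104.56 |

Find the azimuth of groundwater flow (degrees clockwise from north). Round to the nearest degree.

310°

Differences from W1: to W2 (Δx, Δy, Δh) = (295, 55, +1.88); to W3 = (190, -5, +1.47).
Determinant of the coordinate differences = 295·(-5) − 190·55 = -11925.
∂h/∂x = [(+1.88)·(-5) − (+1.47)·55] / -11925 = +0.007568
∂h/∂y = [295·(+1.47) − 190·(+1.88)] / -11925 = -0.006411
Flow direction (−∇h) has components (-0.007568 E, +0.006411 N).
Azimuth = atan2(E, N) = atan2(-0.007568, +0.006411) = 310.3° ≈ 310°.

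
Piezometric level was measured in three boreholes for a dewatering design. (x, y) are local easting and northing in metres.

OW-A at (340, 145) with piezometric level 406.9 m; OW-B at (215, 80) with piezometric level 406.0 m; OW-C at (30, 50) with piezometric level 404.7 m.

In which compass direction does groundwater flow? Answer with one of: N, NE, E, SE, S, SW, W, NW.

Taking OW-A as reference: OW-B−OW-A = (-125, -65, -0.9); OW-C−OW-A = (-310, -95, -2.2).
Solve a·Δx + b·Δy = Δh: det = (-125)·(-95) − (-310)·(-65) = -8275.
∂h/∂x = [(-0.9)·(-95) − (-2.2)·(-65)] / -8275 = +0.006949
∂h/∂y = [(-125)·(-2.2) − (-310)·(-0.9)] / -8275 = +0.0004834
Flow = −∇h = (-0.006949 east, -0.0004834 north), which points west.

W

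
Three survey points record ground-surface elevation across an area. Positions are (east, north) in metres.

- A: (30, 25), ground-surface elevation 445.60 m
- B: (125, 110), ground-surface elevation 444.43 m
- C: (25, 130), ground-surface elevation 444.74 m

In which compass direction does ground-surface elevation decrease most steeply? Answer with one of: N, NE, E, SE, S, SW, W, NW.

NE

Differences from A: to B (Δx, Δy, Δh) = (95, 85, -1.17); to C = (-5, 105, -0.86).
Determinant of the coordinate differences = 95·105 − (-5)·85 = 10400.
∂z/∂x = [(-1.17)·105 − (-0.86)·85] / 10400 = -0.004784
∂z/∂y = [95·(-0.86) − (-5)·(-1.17)] / 10400 = -0.008418
Steepest decrease is along −∇f = (+0.004784 E, +0.008418 N) → northeast.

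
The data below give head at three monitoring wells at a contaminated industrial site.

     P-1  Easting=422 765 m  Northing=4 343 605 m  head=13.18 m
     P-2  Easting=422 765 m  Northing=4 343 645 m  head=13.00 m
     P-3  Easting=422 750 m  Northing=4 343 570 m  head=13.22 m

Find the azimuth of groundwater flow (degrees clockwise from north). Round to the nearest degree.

300°

Three-point gradient (reference P-1): Δ to P-2 = (0, 40, -0.18), Δ to P-3 = (-15, -35, +0.04).
∂h/∂x = +0.007833, ∂h/∂y = -0.004500 (det = 600).
Flow direction (−∇h) has components (-0.007833 E, +0.004500 N).
Azimuth = atan2(E, N) = atan2(-0.007833, +0.004500) = 299.9° ≈ 300°.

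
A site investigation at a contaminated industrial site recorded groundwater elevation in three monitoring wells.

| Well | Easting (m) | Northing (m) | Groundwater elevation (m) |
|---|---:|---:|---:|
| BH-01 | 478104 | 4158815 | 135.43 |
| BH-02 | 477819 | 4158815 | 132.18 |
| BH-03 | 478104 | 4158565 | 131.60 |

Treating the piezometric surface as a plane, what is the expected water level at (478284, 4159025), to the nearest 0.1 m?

∂h/∂x = (132.18 − 135.43) / (477819 − 478104) = +0.01140
∂h/∂y = (131.60 − 135.43) / (4158565 − 4158815) = +0.01532
h(478284, 4159025) = 135.43 + (+0.01140)·(180) + (+0.01532)·(210) = 135.43 +2.053 +3.217 = 140.700 m.

140.7 m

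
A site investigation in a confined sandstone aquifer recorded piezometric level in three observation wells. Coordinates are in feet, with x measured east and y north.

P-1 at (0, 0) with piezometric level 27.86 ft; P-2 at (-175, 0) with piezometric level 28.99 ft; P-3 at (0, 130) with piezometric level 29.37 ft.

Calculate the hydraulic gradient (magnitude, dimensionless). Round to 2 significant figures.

∂h/∂x = (28.99 − 27.86) / (-175 − 0) = -0.006457
∂h/∂y = (29.37 − 27.86) / (130 − 0) = +0.01162
|∇h| = √(-0.006457² + 0.01162²) = 0.01329

0.013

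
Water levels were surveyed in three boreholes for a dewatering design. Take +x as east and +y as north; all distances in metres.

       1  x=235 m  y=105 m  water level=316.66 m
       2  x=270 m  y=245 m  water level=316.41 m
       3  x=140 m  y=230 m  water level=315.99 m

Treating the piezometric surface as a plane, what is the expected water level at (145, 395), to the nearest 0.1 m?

Differences from 1: to 2 (Δx, Δy, Δh) = (35, 140, -0.25); to 3 = (-95, 125, -0.67).
Determinant of the coordinate differences = 35·125 − (-95)·140 = 17675.
∂h/∂x = [(-0.25)·125 − (-0.67)·140] / 17675 = +0.003539
∂h/∂y = [35·(-0.67) − (-95)·(-0.25)] / 17675 = -0.002670
h(145, 395) = 316.66 + (+0.003539)·(-90) + (-0.002670)·(290) = 316.66 -0.319 -0.774 = 315.567 m.

315.6 m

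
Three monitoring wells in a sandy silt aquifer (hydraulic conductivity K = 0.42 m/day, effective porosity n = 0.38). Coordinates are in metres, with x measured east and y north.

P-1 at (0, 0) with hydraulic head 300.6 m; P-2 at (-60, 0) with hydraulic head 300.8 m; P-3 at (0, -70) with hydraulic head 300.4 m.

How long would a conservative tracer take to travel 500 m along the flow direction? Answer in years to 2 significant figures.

280 years

∂h/∂x = (300.8 − 300.6) / (-60 − 0) = -0.003333
∂h/∂y = (300.4 − 300.6) / (-70 − 0) = +0.002857
|∇h| = √(-0.003333² + 0.002857²) = 0.00439
Seepage velocity v = K·i/n = 0.42 × 0.00439 / 0.38 = 0.004852 m/day.
t = 500 / 0.004852 = 1.031e+05 days = 282 years.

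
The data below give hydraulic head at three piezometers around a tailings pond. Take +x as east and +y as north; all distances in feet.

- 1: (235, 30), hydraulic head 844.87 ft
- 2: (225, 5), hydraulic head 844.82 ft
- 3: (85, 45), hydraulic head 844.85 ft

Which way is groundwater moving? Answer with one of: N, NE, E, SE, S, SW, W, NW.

Three-point gradient (reference 1): Δ to 2 = (-10, -25, -0.05), Δ to 3 = (-150, 15, -0.02).
∂h/∂x = +0.0003205, ∂h/∂y = +0.001872 (det = -3900).
Flow = −∇h = (-0.0003205 east, -0.001872 north), which points south.

S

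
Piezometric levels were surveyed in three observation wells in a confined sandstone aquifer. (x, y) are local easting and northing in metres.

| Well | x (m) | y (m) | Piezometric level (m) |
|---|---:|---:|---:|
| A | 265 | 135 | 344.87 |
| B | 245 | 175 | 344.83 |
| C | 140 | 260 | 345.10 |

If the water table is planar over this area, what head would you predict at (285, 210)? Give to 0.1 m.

344.5 m

Taking A as reference: B−A = (-20, 40, -0.04); C−A = (-125, 125, +0.23).
Solve a·Δx + b·Δy = Δh: det = (-20)·125 − (-125)·40 = 2500.
∂h/∂x = [(-0.04)·125 − (+0.23)·40] / 2500 = -0.005680
∂h/∂y = [(-20)·(+0.23) − (-125)·(-0.04)] / 2500 = -0.003840
h(285, 210) = 344.87 + (-0.005680)·(20) + (-0.003840)·(75) = 344.87 -0.114 -0.288 = 344.468 m.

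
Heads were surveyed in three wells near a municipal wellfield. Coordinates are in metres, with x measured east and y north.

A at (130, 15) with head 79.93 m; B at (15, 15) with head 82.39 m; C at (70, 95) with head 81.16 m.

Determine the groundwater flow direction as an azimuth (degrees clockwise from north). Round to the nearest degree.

Taking A as reference: B−A = (-115, 0, +2.46); C−A = (-60, 80, +1.23).
Determinant of the coordinate differences = (-115)·80 − (-60)·0 = -9200.
∂h/∂x = [(+2.46)·80 − (+1.23)·0] / -9200 = -0.02139
∂h/∂y = [(-115)·(+1.23) − (-60)·(+2.46)] / -9200 = -0.0006685
Flow direction (−∇h) has components (+0.02139 E, +0.0006685 N).
Azimuth = atan2(E, N) = atan2(+0.02139, +0.0006685) = 88.2° ≈ 088°.

088°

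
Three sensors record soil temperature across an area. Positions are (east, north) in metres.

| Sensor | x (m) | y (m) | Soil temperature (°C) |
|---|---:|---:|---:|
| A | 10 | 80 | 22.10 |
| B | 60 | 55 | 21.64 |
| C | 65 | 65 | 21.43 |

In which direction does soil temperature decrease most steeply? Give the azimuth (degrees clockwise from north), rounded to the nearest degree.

050°

Taking A as reference: B−A = (50, -25, -0.46); C−A = (55, -15, -0.67).
Determinant of the coordinate differences = 50·(-15) − 55·(-25) = 625.
∂T/∂x = [(-0.46)·(-15) − (-0.67)·(-25)] / 625 = -0.01576
∂T/∂y = [50·(-0.67) − 55·(-0.46)] / 625 = -0.01312
Steepest decrease is along −∇f: components (+0.01576 E, +0.01312 N).
Azimuth = atan2(+0.01576, +0.01312) = 50.2° ≈ 050°.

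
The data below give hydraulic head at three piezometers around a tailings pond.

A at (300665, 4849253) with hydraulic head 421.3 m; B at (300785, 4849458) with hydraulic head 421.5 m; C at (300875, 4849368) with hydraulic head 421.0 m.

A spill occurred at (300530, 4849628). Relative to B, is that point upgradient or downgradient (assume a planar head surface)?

upgradient

Taking A as reference: B−A = (120, 205, +0.2); C−A = (210, 115, -0.3).
Determinant of the coordinate differences = 120·115 − 210·205 = -29250.
∂h/∂x = [(+0.2)·115 − (-0.3)·205] / -29250 = -0.002889
∂h/∂y = [120·(-0.3) − 210·(+0.2)] / -29250 = +0.002667
Head at (300530, 4849628) = 421.3 + (-0.002889)·(-135) + (+0.002667)·(375) = 422.69 m.
That is higher than the 421.5 m at B, so the point is upgradient.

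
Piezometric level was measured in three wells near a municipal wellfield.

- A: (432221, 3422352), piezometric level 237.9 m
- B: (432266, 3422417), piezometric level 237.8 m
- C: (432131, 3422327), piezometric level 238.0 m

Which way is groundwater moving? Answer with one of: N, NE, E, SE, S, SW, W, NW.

NE

Differences from A: to B (Δx, Δy, Δh) = (45, 65, -0.1); to C = (-90, -25, +0.1).
Solve a·Δx + b·Δy = Δh: det = 45·(-25) − (-90)·65 = 4725.
∂h/∂x = [(-0.1)·(-25) − (+0.1)·65] / 4725 = -0.0008466
∂h/∂y = [45·(+0.1) − (-90)·(-0.1)] / 4725 = -0.0009524
Flow = −∇h = (+0.0008466 east, +0.0009524 north), which points northeast.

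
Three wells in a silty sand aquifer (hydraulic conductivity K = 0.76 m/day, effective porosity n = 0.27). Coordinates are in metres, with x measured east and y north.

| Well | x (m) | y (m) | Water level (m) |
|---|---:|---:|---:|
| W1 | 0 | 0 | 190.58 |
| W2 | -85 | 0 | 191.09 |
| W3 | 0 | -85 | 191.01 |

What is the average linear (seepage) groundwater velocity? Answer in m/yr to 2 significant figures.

8.1 m/yr

∂h/∂x = (191.09 − 190.58) / (-85 − 0) = -0.006000
∂h/∂y = (191.01 − 190.58) / (-85 − 0) = -0.005059
|∇h| = √(-0.006000² + -0.005059²) = 0.007848
Seepage velocity v = K·i/n = 0.76 × 0.007848 / 0.27 = 0.02209 m/day = 8.068 m/yr.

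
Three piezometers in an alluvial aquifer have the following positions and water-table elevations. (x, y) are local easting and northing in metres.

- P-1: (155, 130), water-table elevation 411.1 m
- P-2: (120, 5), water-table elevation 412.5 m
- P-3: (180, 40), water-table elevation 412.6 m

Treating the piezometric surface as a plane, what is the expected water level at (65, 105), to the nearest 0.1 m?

Differences from P-1: to P-2 (Δx, Δy, Δh) = (-35, -125, +1.4); to P-3 = (25, -90, +1.5).
Solve a·Δx + b·Δy = Δh: det = (-35)·(-90) − 25·(-125) = 6275.
∂h/∂x = [(+1.4)·(-90) − (+1.5)·(-125)] / 6275 = +0.009801
∂h/∂y = [(-35)·(+1.5) − 25·(+1.4)] / 6275 = -0.01394
h(65, 105) = 411.1 + (+0.009801)·(-90) + (-0.01394)·(-25) = 411.1 -0.882 +0.349 = 410.567 m.

410.6 m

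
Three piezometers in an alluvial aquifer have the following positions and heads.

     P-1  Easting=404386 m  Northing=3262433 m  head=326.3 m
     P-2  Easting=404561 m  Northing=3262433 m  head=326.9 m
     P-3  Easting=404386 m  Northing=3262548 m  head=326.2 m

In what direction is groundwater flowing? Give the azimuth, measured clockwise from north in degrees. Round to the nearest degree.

284°

∂h/∂x = (326.9 − 326.3) / (404561 − 404386) = +0.003429
∂h/∂y = (326.2 − 326.3) / (3262548 − 3262433) = -0.0008696
Flow direction (−∇h) has components (-0.003429 E, +0.0008696 N).
Azimuth = atan2(E, N) = atan2(-0.003429, +0.0008696) = 284.2° ≈ 284°.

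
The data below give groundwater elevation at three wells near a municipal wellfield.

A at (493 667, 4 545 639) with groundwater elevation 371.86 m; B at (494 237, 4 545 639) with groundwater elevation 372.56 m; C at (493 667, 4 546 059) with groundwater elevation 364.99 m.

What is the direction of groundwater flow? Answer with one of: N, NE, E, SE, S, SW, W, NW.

∂h/∂x = (372.56 − 371.86) / (494237 − 493667) = +0.001228
∂h/∂y = (364.99 − 371.86) / (4546059 − 4545639) = -0.01636
Flow = −∇h = (-0.001228 east, +0.01636 north), which points north.

N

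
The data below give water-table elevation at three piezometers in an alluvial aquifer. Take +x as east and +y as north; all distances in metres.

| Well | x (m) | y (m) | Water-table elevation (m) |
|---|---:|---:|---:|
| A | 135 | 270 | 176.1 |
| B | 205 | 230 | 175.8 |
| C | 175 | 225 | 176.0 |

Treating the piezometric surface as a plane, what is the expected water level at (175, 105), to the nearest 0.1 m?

176.4 m

Taking A as reference: B−A = (70, -40, -0.3); C−A = (40, -45, -0.1).
Determinant of the coordinate differences = 70·(-45) − 40·(-40) = -1550.
∂h/∂x = [(-0.3)·(-45) − (-0.1)·(-40)] / -1550 = -0.006129
∂h/∂y = [70·(-0.1) − 40·(-0.3)] / -1550 = -0.003226
h(175, 105) = 176.1 + (-0.006129)·(40) + (-0.003226)·(-165) = 176.1 -0.245 +0.532 = 176.387 m.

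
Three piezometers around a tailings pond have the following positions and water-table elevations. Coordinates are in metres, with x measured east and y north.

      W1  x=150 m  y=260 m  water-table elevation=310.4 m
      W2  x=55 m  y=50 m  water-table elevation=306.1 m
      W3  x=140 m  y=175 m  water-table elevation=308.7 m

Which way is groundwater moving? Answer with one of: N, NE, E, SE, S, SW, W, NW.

Three-point gradient (reference W1): Δ to W2 = (-95, -210, -4.3), Δ to W3 = (-10, -85, -1.7).
∂h/∂x = +0.001423, ∂h/∂y = +0.01983 (det = 5975).
Flow = −∇h = (-0.001423 east, -0.01983 north), which points south.

S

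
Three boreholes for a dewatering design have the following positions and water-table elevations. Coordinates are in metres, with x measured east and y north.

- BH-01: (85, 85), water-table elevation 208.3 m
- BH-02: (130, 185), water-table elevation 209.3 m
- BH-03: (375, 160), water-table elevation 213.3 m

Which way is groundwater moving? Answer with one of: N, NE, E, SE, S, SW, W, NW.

Taking BH-01 as reference: BH-02−BH-01 = (45, 100, +1.0); BH-03−BH-01 = (290, 75, +5.0).
Determinant of the coordinate differences = 45·75 − 290·100 = -25625.
∂h/∂x = [(+1.0)·75 − (+5.0)·100] / -25625 = +0.01659
∂h/∂y = [45·(+5.0) − 290·(+1.0)] / -25625 = +0.002537
Flow = −∇h = (-0.01659 east, -0.002537 north), which points west.

W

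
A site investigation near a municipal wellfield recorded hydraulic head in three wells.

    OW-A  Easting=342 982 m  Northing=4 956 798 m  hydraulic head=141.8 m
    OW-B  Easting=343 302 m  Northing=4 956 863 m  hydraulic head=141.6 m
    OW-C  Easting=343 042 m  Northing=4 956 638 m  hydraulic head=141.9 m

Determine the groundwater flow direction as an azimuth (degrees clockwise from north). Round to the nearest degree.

Taking OW-A as reference: OW-B−OW-A = (320, 65, -0.2); OW-C−OW-A = (60, -160, +0.1).
Solve a·Δx + b·Δy = Δh: det = 320·(-160) − 60·65 = -55100.
∂h/∂x = [(-0.2)·(-160) − (+0.1)·65] / -55100 = -0.0004628
∂h/∂y = [320·(+0.1) − 60·(-0.2)] / -55100 = -0.0007985
Flow direction (−∇h) has components (+0.0004628 E, +0.0007985 N).
Azimuth = atan2(E, N) = atan2(+0.0004628, +0.0007985) = 30.1° ≈ 030°.

030°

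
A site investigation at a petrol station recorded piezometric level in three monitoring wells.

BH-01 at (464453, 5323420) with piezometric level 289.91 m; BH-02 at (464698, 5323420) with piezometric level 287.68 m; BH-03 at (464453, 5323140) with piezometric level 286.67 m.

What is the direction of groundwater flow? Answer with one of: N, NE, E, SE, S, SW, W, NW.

∂h/∂x = (287.68 − 289.91) / (464698 − 464453) = -0.009102
∂h/∂y = (286.67 − 289.91) / (5323140 − 5323420) = +0.01157
Flow = −∇h = (+0.009102 east, -0.01157 north), which points southeast.

SE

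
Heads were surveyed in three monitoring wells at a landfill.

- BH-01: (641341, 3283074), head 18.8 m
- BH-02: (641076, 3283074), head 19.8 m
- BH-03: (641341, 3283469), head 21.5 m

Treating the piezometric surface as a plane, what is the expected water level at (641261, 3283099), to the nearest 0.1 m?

∂h/∂x = (19.8 − 18.8) / (641076 − 641341) = -0.003774
∂h/∂y = (21.5 − 18.8) / (3283469 − 3283074) = +0.006835
h(641261, 3283099) = 18.8 + (-0.003774)·(-80) + (+0.006835)·(25) = 18.8 +0.302 +0.171 = 19.273 m.

19.3 m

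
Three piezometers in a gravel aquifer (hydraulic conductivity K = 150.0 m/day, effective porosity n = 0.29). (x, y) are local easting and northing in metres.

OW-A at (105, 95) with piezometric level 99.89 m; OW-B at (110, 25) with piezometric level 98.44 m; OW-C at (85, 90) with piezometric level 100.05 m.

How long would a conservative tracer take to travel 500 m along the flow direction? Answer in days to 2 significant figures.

41 days

Three-point gradient (reference OW-A): Δ to OW-B = (5, -70, -1.45), Δ to OW-C = (-20, -5, +0.16).
∂h/∂x = -0.01295, ∂h/∂y = +0.01979 (det = -1425).
|∇h| = √(-0.01295² + 0.01979²) = 0.02365
Seepage velocity v = K·i/n = 150.0 × 0.02365 / 0.29 = 12.23 m/day.
t = 500 / 12.23 = 40.88 days.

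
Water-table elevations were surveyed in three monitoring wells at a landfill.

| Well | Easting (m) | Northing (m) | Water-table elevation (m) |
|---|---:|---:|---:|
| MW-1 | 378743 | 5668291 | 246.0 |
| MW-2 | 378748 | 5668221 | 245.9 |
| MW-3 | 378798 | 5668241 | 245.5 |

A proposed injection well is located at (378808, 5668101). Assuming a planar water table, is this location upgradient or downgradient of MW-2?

Differences from MW-1: to MW-2 (Δx, Δy, Δh) = (5, -70, -0.1); to MW-3 = (55, -50, -0.5).
Solve a·Δx + b·Δy = Δh: det = 5·(-50) − 55·(-70) = 3600.
∂h/∂x = [(-0.1)·(-50) − (-0.5)·(-70)] / 3600 = -0.008333
∂h/∂y = [5·(-0.5) − 55·(-0.1)] / 3600 = +0.0008333
Head at (378808, 5668101) = 246.0 + (-0.008333)·(65) + (+0.0008333)·(-190) = 245.30 m.
That is lower than the 245.9 m at MW-2, so the point is downgradient.

downgradient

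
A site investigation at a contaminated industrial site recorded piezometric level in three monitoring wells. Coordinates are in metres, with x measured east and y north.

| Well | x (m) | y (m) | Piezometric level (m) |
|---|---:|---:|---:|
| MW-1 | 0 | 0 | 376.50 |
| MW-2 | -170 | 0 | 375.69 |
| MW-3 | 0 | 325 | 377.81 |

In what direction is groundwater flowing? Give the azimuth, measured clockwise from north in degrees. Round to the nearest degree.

230°

∂h/∂x = (375.69 − 376.50) / (-170 − 0) = +0.004765
∂h/∂y = (377.81 − 376.50) / (325 − 0) = +0.004031
Flow direction (−∇h) has components (-0.004765 E, -0.004031 N).
Azimuth = atan2(E, N) = atan2(-0.004765, -0.004031) = 229.8° ≈ 230°.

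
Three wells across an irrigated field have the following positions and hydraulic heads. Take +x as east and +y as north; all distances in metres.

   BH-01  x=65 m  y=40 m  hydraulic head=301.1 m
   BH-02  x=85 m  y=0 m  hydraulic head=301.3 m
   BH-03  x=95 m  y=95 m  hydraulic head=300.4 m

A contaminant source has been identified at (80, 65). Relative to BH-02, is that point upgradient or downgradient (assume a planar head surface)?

downgradient

Differences from BH-01: to BH-02 (Δx, Δy, Δh) = (20, -40, +0.2); to BH-03 = (30, 55, -0.7).
Determinant of the coordinate differences = 20·55 − 30·(-40) = 2300.
∂h/∂x = [(+0.2)·55 − (-0.7)·(-40)] / 2300 = -0.007391
∂h/∂y = [20·(-0.7) − 30·(+0.2)] / 2300 = -0.008696
Head at (80, 65) = 301.1 + (-0.007391)·(15) + (-0.008696)·(25) = 300.77 m.
That is lower than the 301.3 m at BH-02, so the point is downgradient.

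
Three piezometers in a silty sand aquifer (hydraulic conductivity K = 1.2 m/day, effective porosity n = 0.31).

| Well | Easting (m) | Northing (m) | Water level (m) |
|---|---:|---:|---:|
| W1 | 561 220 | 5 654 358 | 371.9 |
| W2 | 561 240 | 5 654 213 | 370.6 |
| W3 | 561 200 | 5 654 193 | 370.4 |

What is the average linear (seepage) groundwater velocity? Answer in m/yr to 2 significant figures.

13 m/yr

With h = a·x + b·y + c and W1 as origin, the differences give:
  20·a + (-145)·b = -1.3
  (-20)·a + (-165)·b = -1.5
Eliminate b (×(-165) and ×(-145), subtract): -6200·a = -3.00 → a = ∂h/∂x = +0.0004839
Back-substitute: b = ∂h/∂y = +0.009032.
|∇h| = √(0.0004839² + 0.009032²) = 0.009045
Seepage velocity v = K·i/n = 1.2 × 0.009045 / 0.31 = 0.03501 m/day = 12.79 m/yr.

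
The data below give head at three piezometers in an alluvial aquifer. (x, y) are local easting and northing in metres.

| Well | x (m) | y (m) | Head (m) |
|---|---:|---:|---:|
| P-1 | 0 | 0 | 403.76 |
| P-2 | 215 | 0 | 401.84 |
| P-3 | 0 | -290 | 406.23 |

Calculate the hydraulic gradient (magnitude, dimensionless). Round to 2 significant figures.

0.012

∂h/∂x = (401.84 − 403.76) / (215 − 0) = -0.008930
∂h/∂y = (406.23 − 403.76) / (-290 − 0) = -0.008517
|∇h| = √(-0.008930² + -0.008517²) = 0.01234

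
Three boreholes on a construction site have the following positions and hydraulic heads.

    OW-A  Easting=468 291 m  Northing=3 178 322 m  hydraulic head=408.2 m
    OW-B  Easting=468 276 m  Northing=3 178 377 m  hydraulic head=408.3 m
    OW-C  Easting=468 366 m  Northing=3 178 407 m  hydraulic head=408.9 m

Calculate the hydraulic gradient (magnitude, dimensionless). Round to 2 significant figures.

0.0065

Differences from OW-A: to OW-B (Δx, Δy, Δh) = (-15, 55, +0.1); to OW-C = (75, 85, +0.7).
Determinant of the coordinate differences = (-15)·85 − 75·55 = -5400.
∂h/∂x = [(+0.1)·85 − (+0.7)·55] / -5400 = +0.005556
∂h/∂y = [(-15)·(+0.7) − 75·(+0.1)] / -5400 = +0.003333
|∇h| = √(0.005556² + 0.003333²) = 0.006479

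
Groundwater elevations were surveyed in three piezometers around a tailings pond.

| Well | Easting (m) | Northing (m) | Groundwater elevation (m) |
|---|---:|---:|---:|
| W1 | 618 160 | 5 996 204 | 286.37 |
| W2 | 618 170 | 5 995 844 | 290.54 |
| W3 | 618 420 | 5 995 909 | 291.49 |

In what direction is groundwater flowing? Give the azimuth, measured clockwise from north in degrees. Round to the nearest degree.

Taking W1 as reference: W2−W1 = (10, -360, +4.17); W3−W1 = (260, -295, +5.12).
Solve a·Δx + b·Δy = Δh: det = 10·(-295) − 260·(-360) = 90650.
∂h/∂x = [(+4.17)·(-295) − (+5.12)·(-360)] / 90650 = +0.006763
∂h/∂y = [10·(+5.12) − 260·(+4.17)] / 90650 = -0.01140
Flow direction (−∇h) has components (-0.006763 E, +0.01140 N).
Azimuth = atan2(E, N) = atan2(-0.006763, +0.01140) = 329.3° ≈ 329°.

329°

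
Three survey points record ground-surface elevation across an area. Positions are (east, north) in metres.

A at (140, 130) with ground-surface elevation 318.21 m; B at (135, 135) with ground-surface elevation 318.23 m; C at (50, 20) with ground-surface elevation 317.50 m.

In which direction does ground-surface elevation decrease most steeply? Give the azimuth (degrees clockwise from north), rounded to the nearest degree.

194°

With z = a·x + b·y + c and A as origin, the differences give:
  (-5)·a + 5·b = +0.02
  (-90)·a + (-110)·b = -0.71
Eliminate b (×(-110) and ×5, subtract): 1000·a = 1.350 → a = ∂z/∂x = +0.001350
Back-substitute: b = ∂z/∂y = +0.005350.
Steepest decrease is along −∇f: components (-0.001350 E, -0.005350 N).
Azimuth = atan2(-0.001350, -0.005350) = 194.2° ≈ 194°.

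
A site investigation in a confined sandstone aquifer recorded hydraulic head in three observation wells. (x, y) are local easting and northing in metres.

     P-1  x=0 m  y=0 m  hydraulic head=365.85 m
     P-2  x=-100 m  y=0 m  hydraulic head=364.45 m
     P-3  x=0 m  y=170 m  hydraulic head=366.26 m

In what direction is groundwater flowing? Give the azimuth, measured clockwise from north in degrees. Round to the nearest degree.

260°

∂h/∂x = (364.45 − 365.85) / (-100 − 0) = +0.01400
∂h/∂y = (366.26 − 365.85) / (170 − 0) = +0.002412
Flow direction (−∇h) has components (-0.01400 E, -0.002412 N).
Azimuth = atan2(E, N) = atan2(-0.01400, -0.002412) = 260.2° ≈ 260°.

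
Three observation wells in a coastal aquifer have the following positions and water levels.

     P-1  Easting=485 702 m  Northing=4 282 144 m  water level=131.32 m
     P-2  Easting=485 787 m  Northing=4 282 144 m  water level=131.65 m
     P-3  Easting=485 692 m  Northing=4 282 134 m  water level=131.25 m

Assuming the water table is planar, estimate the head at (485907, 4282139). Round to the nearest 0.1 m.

132.1 m

With h = a·x + b·y + c and P-1 as origin, the differences give:
  85·a + 0·b = +0.33
  (-10)·a + (-10)·b = -0.07
Eliminate b (×(-10) and ×0, subtract): -850·a = -3.300 → a = ∂h/∂x = +0.003882
Back-substitute: b = ∂h/∂y = +0.003118.
h(485907, 4282139) = 131.32 + (+0.003882)·(205) + (+0.003118)·(-5) = 131.32 +0.796 -0.016 = 132.100 m.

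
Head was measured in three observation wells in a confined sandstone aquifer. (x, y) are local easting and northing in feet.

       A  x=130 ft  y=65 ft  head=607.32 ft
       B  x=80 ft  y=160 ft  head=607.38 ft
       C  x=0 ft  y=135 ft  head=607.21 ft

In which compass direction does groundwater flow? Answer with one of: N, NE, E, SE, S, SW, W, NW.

SW

With h = a·x + b·y + c and A as origin, the differences give:
  (-50)·a + 95·b = +0.06
  (-130)·a + 70·b = -0.11
Eliminate b (×70 and ×95, subtract): 8850·a = 14.650 → a = ∂h/∂x = +0.001655
Back-substitute: b = ∂h/∂y = +0.001503.
Flow = −∇h = (-0.001655 east, -0.001503 north), which points southwest.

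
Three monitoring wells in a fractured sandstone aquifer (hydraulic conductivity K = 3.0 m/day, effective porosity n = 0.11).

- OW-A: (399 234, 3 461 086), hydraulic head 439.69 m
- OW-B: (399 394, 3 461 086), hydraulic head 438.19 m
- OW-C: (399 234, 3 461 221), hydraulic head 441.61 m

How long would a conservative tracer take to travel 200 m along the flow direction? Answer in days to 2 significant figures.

430 days

∂h/∂x = (438.19 − 439.69) / (399394 − 399234) = -0.009375
∂h/∂y = (441.61 − 439.69) / (3461221 − 3461086) = +0.01422
|∇h| = √(-0.009375² + 0.01422²) = 0.01703
Seepage velocity v = K·i/n = 3.0 × 0.01703 / 0.11 = 0.4645 m/day.
t = 200 / 0.4645 = 430.6 days.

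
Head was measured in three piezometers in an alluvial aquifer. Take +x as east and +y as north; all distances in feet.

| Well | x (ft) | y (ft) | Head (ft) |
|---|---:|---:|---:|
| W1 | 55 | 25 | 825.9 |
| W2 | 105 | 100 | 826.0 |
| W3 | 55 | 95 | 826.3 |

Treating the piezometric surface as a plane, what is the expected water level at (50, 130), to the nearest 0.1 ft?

Three-point gradient (reference W1): Δ to W2 = (50, 75, +0.1), Δ to W3 = (0, 70, +0.4).
∂h/∂x = -0.006571, ∂h/∂y = +0.005714 (det = 3500).
h(50, 130) = 825.9 + (-0.006571)·(-5) + (+0.005714)·(105) = 825.9 +0.033 +0.600 = 826.533 ft.

826.5 ft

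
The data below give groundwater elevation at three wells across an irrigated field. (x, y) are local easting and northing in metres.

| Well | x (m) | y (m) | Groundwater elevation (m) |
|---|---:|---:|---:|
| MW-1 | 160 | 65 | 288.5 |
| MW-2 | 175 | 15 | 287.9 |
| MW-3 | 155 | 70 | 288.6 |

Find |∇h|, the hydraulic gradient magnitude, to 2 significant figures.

0.014

Three-point gradient (reference MW-1): Δ to MW-2 = (15, -50, -0.6), Δ to MW-3 = (-5, 5, +0.1).
∂h/∂x = -0.01143, ∂h/∂y = +0.008571 (det = -175).
|∇h| = √(-0.01143² + 0.008571²) = 0.01429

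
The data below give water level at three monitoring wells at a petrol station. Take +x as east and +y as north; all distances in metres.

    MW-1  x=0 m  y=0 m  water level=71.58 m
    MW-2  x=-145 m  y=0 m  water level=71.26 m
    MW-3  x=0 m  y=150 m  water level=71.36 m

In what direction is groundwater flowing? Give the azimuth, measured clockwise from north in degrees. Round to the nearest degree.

304°

∂h/∂x = (71.26 − 71.58) / (-145 − 0) = +0.002207
∂h/∂y = (71.36 − 71.58) / (150 − 0) = -0.001467
Flow direction (−∇h) has components (-0.002207 E, +0.001467 N).
Azimuth = atan2(E, N) = atan2(-0.002207, +0.001467) = 303.6° ≈ 304°.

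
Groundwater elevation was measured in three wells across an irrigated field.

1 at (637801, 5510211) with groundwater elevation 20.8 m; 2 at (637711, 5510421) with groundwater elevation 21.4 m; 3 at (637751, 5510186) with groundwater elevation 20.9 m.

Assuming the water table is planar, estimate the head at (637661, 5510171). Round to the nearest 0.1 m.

21.1 m

Taking 1 as reference: 2−1 = (-90, 210, +0.6); 3−1 = (-50, -25, +0.1).
Solve a·Δx + b·Δy = Δh: det = (-90)·(-25) − (-50)·210 = 12750.
∂h/∂x = [(+0.6)·(-25) − (+0.1)·210] / 12750 = -0.002824
∂h/∂y = [(-90)·(+0.1) − (-50)·(+0.6)] / 12750 = +0.001647
h(637661, 5510171) = 20.8 + (-0.002824)·(-140) + (+0.001647)·(-40) = 20.8 +0.395 -0.066 = 21.129 m.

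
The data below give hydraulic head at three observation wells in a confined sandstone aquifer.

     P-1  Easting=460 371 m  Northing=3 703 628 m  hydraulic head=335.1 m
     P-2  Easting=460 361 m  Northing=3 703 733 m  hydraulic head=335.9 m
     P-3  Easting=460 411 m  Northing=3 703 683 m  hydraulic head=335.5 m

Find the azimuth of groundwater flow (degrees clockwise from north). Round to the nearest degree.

With h = a·x + b·y + c and P-1 as origin, the differences give:
  (-10)·a + 105·b = +0.8
  40·a + 55·b = +0.4
Eliminate b (×55 and ×105, subtract): -4750·a = 2.00 → a = ∂h/∂x = -0.0004211
Back-substitute: b = ∂h/∂y = +0.007579.
Flow direction (−∇h) has components (+0.0004211 E, -0.007579 N).
Azimuth = atan2(E, N) = atan2(+0.0004211, -0.007579) = 176.8° ≈ 177°.

177°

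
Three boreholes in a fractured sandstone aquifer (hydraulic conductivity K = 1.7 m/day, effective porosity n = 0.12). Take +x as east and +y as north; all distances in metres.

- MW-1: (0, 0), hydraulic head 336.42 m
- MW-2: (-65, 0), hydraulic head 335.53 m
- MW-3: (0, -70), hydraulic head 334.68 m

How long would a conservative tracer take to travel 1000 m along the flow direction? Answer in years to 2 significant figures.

6.8 years

∂h/∂x = (335.53 − 336.42) / (-65 − 0) = +0.01369
∂h/∂y = (334.68 − 336.42) / (-70 − 0) = +0.02486
|∇h| = √(0.01369² + 0.02486²) = 0.02838
Seepage velocity v = K·i/n = 1.7 × 0.02838 / 0.12 = 0.4021 m/day.
t = 1000 / 0.4021 = 2487 days = 6.81 years.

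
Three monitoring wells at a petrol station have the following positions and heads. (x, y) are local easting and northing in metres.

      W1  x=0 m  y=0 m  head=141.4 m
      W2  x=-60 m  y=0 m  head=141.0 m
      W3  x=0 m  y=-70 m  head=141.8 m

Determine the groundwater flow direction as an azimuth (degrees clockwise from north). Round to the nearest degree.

311°

∂h/∂x = (141.0 − 141.4) / (-60 − 0) = +0.006667
∂h/∂y = (141.8 − 141.4) / (-70 − 0) = -0.005714
Flow direction (−∇h) has components (-0.006667 E, +0.005714 N).
Azimuth = atan2(E, N) = atan2(-0.006667, +0.005714) = 310.6° ≈ 311°.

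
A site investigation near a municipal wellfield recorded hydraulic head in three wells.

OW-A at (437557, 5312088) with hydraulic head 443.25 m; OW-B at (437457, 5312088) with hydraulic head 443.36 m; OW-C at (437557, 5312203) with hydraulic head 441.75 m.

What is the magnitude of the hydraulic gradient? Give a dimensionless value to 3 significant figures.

∂h/∂x = (443.36 − 443.25) / (437457 − 437557) = -0.001100
∂h/∂y = (441.75 − 443.25) / (5312203 − 5312088) = -0.01304
|∇h| = √(-0.001100² + -0.01304²) = 0.01309

0.0131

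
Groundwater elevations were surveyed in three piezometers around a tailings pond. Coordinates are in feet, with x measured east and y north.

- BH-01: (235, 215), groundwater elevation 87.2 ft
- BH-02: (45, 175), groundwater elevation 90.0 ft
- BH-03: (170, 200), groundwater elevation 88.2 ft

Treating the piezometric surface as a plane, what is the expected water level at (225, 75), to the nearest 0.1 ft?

91.8 ft

With h = a·x + b·y + c and BH-01 as origin, the differences give:
  (-190)·a + (-40)·b = +2.8
  (-65)·a + (-15)·b = +1.0
Eliminate b (×(-15) and ×(-40), subtract): 250·a = -2.00 → a = ∂h/∂x = -0.008000
Back-substitute: b = ∂h/∂y = -0.03200.
h(225, 75) = 87.2 + (-0.008000)·(-10) + (-0.03200)·(-140) = 87.2 +0.080 +4.480 = 91.760 ft.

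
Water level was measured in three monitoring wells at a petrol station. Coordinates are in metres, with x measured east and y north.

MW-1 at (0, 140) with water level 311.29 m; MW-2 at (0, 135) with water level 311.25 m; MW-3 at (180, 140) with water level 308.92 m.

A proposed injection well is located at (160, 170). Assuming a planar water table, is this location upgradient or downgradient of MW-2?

downgradient

With h = a·x + b·y + c and MW-1 as origin, the differences give:
  0·a + (-5)·b = -0.04
  180·a + 0·b = -2.37
Eliminate b (×0 and ×(-5), subtract): 900·a = -11.850 → a = ∂h/∂x = -0.01317
Back-substitute: b = ∂h/∂y = +0.008000.
Head at (160, 170) = 311.29 + (-0.01317)·(160) + (+0.008000)·(30) = 309.42 m.
That is lower than the 311.25 m at MW-2, so the point is downgradient.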